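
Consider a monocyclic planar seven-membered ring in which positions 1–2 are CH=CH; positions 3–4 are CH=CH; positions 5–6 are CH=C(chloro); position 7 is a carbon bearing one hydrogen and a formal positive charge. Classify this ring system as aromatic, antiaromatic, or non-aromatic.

All ring atoms are sp² and supply a p orbital to the ring (each doubly-bonded ring atom is sp² with one p-orbital electron; the carbocation has an empty p orbital); the conjugation is uninterrupted.
Adding the contributions, 3 × 2 = 6 from the double-bond units + 0 from the CH(+) atom = 6.
That gives a 4n+2 count (6, n = 1).

Aromatic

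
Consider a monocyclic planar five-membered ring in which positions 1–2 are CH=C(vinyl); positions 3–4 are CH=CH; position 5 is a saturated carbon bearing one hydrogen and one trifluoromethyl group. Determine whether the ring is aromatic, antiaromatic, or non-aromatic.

Non-aromatic

Because that saturated carbon is sp³ and has no p orbital in the ring π system at the CH(trifluoromethyl) position, the π system cannot extend all the way around the ring.
Hückel's rule only applies to fully conjugated rings, so this one is simply non-aromatic.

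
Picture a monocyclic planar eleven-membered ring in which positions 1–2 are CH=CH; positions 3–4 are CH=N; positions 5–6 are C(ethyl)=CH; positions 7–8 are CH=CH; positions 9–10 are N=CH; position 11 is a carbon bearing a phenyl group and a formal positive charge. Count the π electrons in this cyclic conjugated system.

All ring atoms are sp² and supply a p orbital to the ring (each doubly-bonded ring atom is sp² with one p-orbital electron; each sp² =N– keeps its lone pair in-plane and puts one electron into the π system; the carbocation has an empty p orbital); the conjugation is uninterrupted.
Counting π electrons: 5 × 2 = 10 from the double-bond units + 0 from the C(phenyl)(+) atom = 10.

10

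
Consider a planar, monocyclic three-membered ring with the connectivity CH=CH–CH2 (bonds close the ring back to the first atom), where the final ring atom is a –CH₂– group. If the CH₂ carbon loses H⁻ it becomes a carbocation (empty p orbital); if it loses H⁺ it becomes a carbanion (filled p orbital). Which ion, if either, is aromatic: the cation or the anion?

Once that carbon is sp², every ring atom has a p orbital and both ions are fully conjugated.
Cation: 1 × 2 + 0 = 2 π electrons → 4(0)+2, aromatic.
Anion: 1 × 2 + 2 = 4 π electrons → 4(1), antiaromatic.

The cation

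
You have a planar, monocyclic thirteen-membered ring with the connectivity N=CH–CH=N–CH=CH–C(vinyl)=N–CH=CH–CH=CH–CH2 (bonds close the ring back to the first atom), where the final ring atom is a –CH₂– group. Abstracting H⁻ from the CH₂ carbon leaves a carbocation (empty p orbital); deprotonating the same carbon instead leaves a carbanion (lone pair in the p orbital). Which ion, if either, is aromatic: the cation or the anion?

Once that carbon is sp², every ring atom has a p orbital and both ions are fully conjugated.
Cation: 6 × 2 + 0 = 12 π electrons → 4(3), antiaromatic.
Anion: 6 × 2 + 2 = 14 π electrons → 4(3)+2, aromatic.

The anion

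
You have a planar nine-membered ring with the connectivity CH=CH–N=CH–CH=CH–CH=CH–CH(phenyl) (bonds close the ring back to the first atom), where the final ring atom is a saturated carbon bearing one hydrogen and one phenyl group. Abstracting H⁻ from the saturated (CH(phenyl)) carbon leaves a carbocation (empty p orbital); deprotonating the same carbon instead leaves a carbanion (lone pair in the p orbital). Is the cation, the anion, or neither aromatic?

Both ions have a continuous loop of p orbitals — each ring atom is sp².
Cation: 4 × 2 + 0 = 8 π electrons → 4(2), antiaromatic.
Anion: 4 × 2 + 2 = 10 π electrons → 4(2)+2, aromatic.

The anion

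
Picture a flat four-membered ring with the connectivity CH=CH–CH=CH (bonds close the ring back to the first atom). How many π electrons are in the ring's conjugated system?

4

The p orbitals form a continuous loop: each doubly-bonded ring atom is sp² with one p-orbital electron. The ring is fully conjugated.
Tallying contributions gives 2 × 2 = 4 from the 2 double-bond units.
This is cyclobutadiene.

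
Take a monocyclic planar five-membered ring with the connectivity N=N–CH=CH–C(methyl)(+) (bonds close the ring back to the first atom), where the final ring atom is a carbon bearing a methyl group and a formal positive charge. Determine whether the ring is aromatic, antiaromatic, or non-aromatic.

Check conjugation: every atom in a ring double bond is sp² and brings one electron to the p orbital; each sp² =N– keeps its lone pair in-plane and puts one electron into the π system; the carbocation has an empty p orbital — every position has a p orbital, so the cyclic π system is continuous.
Adding the contributions, 2 × 2 = 4 from the double-bond units + 0 from the C(methyl)(+) atom = 4.
4 = 4(1); a planar, fully conjugated 4n system is antiaromatic.

Antiaromatic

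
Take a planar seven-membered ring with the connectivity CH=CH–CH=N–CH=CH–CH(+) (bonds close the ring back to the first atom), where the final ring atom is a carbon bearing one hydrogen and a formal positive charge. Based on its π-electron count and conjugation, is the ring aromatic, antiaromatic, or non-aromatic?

Every ring atom contributes a p orbital perpendicular to the ring (the double-bond atoms are sp², each contributing one p electron; the doubly-bonded nitrogens are pyridine-type — their lone pairs lie in the ring plane, leaving one electron in the p orbital; the carbocation has an empty p orbital), so the π system is cyclic and fully conjugated.
π-electron count: 3 × 2 = 6 from the double-bond units + 0 from the CH(+) atom = 6.
That gives a 4n+2 count (6, n = 1).

Aromatic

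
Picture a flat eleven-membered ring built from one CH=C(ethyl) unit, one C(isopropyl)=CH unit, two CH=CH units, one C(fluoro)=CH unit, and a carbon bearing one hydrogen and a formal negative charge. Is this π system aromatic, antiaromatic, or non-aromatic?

Check conjugation: every atom in a ring double bond is sp² and brings one electron to the p orbital; the carbanion's lone pair occupies the p orbital — every position has a p orbital, so the cyclic π system is continuous.
π-electron count: 5 × 2 = 10 from the double-bond units + 2 from the CH(-) atom = 12.
A 4n π count (12, n = 3) in a planar conjugated ring means antiaromatic.

Antiaromatic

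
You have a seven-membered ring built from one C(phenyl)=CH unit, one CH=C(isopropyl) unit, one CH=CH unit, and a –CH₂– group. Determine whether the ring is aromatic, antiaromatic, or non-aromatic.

Non-aromatic

Because the tetrahedral CH₂ carbon is sp³ and has no p orbital in the ring π system at the CH2 position, the π system cannot extend all the way around the ring.
A ring that is not fully conjugated cannot be aromatic or antiaromatic regardless of its π-electron count.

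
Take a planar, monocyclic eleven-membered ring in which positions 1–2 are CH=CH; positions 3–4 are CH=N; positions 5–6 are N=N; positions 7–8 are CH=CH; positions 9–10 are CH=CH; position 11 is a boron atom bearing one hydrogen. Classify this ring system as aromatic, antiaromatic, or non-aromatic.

Aromatic

Every ring atom contributes a p orbital perpendicular to the ring (the double-bond atoms are sp², each contributing one p electron; the doubly-bonded nitrogens are pyridine-type — their lone pairs lie in the ring plane, leaving one electron in the p orbital; the boron has an empty p orbital), so the π system is cyclic and fully conjugated.
π-electron count: 5 × 2 = 10 from the double-bond units + 0 from the BH atom = 10.
That gives a 4n+2 count (10, n = 2).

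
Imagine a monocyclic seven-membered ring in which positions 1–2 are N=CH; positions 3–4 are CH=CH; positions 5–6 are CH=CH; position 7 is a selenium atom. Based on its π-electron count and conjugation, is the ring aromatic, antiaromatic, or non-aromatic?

Antiaromatic

The p orbitals form a continuous loop: the double-bond atoms are sp², each contributing one p electron; each sp² =N– keeps its lone pair in-plane and puts one electron into the π system; the selenium donates one lone pair from its p orbital. The ring is fully conjugated.
Adding the contributions, 3 × 2 = 6 from the double-bond units + 2 from the Se atom = 8.
A 4n π count (8, n = 2) in a planar conjugated ring means antiaromatic.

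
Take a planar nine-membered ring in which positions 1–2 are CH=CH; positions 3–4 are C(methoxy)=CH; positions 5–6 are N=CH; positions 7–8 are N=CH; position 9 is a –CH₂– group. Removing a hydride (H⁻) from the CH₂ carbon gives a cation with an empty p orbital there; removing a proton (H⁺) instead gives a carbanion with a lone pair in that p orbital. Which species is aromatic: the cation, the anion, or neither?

The anion

Both ions have a continuous loop of p orbitals — each ring atom is sp².
Cation: 4 × 2 + 0 = 8 π electrons → 4(2), antiaromatic.
Anion: 4 × 2 + 2 = 10 π electrons → 4(2)+2, aromatic.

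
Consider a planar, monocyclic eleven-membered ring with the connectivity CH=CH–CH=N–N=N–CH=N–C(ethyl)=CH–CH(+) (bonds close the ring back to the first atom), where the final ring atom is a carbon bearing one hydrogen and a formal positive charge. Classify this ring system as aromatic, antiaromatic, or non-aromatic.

Aromatic

Check conjugation: every atom in a ring double bond is sp² and brings one electron to the p orbital; each sp² =N– keeps its lone pair in-plane and puts one electron into the π system; the carbocation has an empty p orbital — every position has a p orbital, so the cyclic π system is continuous.
Counting π electrons: 5 × 2 = 10 from the double-bond units + 0 from the CH(+) atom = 10.
10 = 4(2) + 2, which satisfies Hückel's 4n+2 rule.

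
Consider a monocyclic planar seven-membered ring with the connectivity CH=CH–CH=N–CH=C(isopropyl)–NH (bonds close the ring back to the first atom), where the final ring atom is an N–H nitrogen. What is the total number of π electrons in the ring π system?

Check conjugation: the double-bond atoms are sp², each contributing one p electron; each =N– nitrogen is pyridine-type (lone pair in the sp² plane, one electron in the p orbital); the pyrrole-type nitrogen donates its lone pair from the p orbital — every position has a p orbital, so the cyclic π system is continuous.
π-electron count: 3 × 2 = 6 from the double-bond units + 2 from the NH atom = 8.

8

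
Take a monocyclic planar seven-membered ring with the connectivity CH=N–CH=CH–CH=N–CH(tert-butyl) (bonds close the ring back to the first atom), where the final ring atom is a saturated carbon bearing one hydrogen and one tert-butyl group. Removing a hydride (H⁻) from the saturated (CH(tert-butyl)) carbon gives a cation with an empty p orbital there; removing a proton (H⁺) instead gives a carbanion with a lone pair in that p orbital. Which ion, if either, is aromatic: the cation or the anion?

The cation

Once that carbon is sp², every ring atom has a p orbital and both ions are fully conjugated.
Cation: 3 × 2 + 0 = 6 π electrons → 4(1)+2, aromatic.
Anion: 3 × 2 + 2 = 8 π electrons → 4(2), antiaromatic.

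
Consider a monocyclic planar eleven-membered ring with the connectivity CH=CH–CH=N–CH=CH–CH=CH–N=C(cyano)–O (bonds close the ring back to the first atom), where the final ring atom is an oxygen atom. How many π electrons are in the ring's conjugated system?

All ring atoms are sp² and supply a p orbital to the ring (each doubly-bonded ring atom is sp² with one p-orbital electron; the doubly-bonded nitrogens are pyridine-type — their lone pairs lie in the ring plane, leaving one electron in the p orbital; the oxygen donates one lone pair from its p orbital); the conjugation is uninterrupted.
π-electron count: 5 × 2 = 10 from the double-bond units + 2 from the O atom = 12.

12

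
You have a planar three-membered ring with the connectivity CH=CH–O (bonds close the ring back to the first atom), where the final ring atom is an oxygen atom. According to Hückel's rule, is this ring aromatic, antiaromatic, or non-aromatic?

Antiaromatic

All ring atoms are sp² and supply a p orbital to the ring (every atom in a ring double bond is sp² and brings one electron to the p orbital; the oxygen donates one lone pair from its p orbital); the conjugation is uninterrupted.
π-electron count: 1 × 2 = 2 from the double-bond unit + 2 from the O atom = 4.
A 4n π count (4, n = 1) in a planar conjugated ring means antiaromatic.
(This ring is oxirene.)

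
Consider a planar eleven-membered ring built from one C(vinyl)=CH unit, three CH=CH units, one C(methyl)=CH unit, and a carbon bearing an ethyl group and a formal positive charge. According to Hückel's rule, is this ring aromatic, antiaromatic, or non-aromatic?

Aromatic

Every ring atom contributes a p orbital perpendicular to the ring (each doubly-bonded ring atom is sp² with one p-orbital electron; the carbocation has an empty p orbital), so the π system is cyclic and fully conjugated.
Adding the contributions, 5 × 2 = 10 from the double-bond units + 0 from the C(ethyl)(+) atom = 10.
10 = 4(2) + 2, which satisfies Hückel's 4n+2 rule.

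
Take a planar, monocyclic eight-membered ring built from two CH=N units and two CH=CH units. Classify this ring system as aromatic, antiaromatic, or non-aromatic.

Check conjugation: every atom in a ring double bond is sp² and brings one electron to the p orbital; each =N– nitrogen is pyridine-type (lone pair in the sp² plane, one electron in the p orbital) — every position has a p orbital, so the cyclic π system is continuous.
Tallying contributions gives 4 × 2 = 8 from the 4 double-bond units.
With 8 = 4·2 π electrons, Hückel's rule classifies the planar ring as antiaromatic.

Antiaromatic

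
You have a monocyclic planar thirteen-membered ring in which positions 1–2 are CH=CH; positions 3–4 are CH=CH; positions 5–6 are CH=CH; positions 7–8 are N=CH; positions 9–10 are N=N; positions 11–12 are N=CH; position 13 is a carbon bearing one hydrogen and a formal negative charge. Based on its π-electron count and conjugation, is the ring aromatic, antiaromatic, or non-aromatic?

The p orbitals form a continuous loop: each doubly-bonded ring atom is sp² with one p-orbital electron; each =N– nitrogen is pyridine-type (lone pair in the sp² plane, one electron in the p orbital); the carbanion's lone pair occupies the p orbital. The ring is fully conjugated.
Tallying contributions gives 6 × 2 = 12 from the double-bond units + 2 from the CH(-) atom = 14.
14 = 4(3) + 2, which satisfies Hückel's 4n+2 rule.

Aromatic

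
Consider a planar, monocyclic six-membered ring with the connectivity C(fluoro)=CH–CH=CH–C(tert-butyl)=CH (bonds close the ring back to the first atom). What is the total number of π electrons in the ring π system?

6

The p orbitals form a continuous loop: the double-bond atoms are sp², each contributing one p electron. The ring is fully conjugated.
Tallying contributions gives 3 × 2 = 6 from the 3 double-bond units.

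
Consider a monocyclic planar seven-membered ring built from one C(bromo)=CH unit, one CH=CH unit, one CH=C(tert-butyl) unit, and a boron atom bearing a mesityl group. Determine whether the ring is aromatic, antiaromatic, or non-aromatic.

The p orbitals form a continuous loop: the double-bond atoms are sp², each contributing one p electron; the boron has an empty p orbital. The ring is fully conjugated.
Tallying contributions gives 3 × 2 = 6 from the double-bond units + 0 from the B(mesityl) atom = 6.
Since 6 = 4·1 + 2, the ring meets the 4n+2 criterion.

Aromatic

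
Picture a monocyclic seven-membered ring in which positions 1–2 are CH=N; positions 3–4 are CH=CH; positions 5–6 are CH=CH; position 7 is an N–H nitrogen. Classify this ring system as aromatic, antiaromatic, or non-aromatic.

All ring atoms are sp² and supply a p orbital to the ring (every atom in a ring double bond is sp² and brings one electron to the p orbital; the doubly-bonded nitrogens are pyridine-type — their lone pairs lie in the ring plane, leaving one electron in the p orbital; the pyrrole-type nitrogen donates its lone pair from the p orbital); the conjugation is uninterrupted.
Adding the contributions, 3 × 2 = 6 from the double-bond units + 2 from the NH atom = 8.
With 8 = 4·2 π electrons, Hückel's rule classifies the planar ring as antiaromatic.

Antiaromatic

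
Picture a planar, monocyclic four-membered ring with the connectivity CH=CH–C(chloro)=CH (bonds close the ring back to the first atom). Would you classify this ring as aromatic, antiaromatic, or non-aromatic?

Check conjugation: every atom in a ring double bond is sp² and brings one electron to the p orbital — every position has a p orbital, so the cyclic π system is continuous.
Counting π electrons: 2 × 2 = 4 from the 2 double-bond units.
With 4 = 4·1 π electrons, Hückel's rule classifies the planar ring as antiaromatic.

Antiaromatic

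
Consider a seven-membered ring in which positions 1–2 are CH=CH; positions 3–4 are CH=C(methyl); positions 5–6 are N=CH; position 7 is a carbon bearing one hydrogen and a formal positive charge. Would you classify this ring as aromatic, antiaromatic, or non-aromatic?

The p orbitals form a continuous loop: the double-bond atoms are sp², each contributing one p electron; the doubly-bonded nitrogens are pyridine-type — their lone pairs lie in the ring plane, leaving one electron in the p orbital; the carbocation has an empty p orbital. The ring is fully conjugated.
Adding the contributions, 3 × 2 = 6 from the double-bond units + 0 from the CH(+) atom = 6.
With 6 π electrons (n = 1), the Hückel 4n+2 condition holds.

Aromatic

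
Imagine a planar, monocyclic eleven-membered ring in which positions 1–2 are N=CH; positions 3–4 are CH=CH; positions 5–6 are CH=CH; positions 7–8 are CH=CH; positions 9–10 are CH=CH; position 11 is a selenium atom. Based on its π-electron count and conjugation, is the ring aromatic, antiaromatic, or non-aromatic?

Every ring atom contributes a p orbital perpendicular to the ring (each doubly-bonded ring atom is sp² with one p-orbital electron; the doubly-bonded nitrogens are pyridine-type — their lone pairs lie in the ring plane, leaving one electron in the p orbital; the selenium donates one lone pair from its p orbital), so the π system is cyclic and fully conjugated.
Tallying contributions gives 5 × 2 = 10 from the double-bond units + 2 from the Se atom = 12.
12 = 4(3); a planar, fully conjugated 4n system is antiaromatic.

Antiaromatic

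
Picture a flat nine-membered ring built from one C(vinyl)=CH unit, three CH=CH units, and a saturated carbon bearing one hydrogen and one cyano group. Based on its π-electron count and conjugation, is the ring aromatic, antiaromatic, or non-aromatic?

Non-aromatic

At the CH(cyano) position, that saturated carbon is sp³ and has no p orbital in the ring π system; the ring's p-orbital overlap is broken there.
Hückel's rule only applies to fully conjugated rings, so this one is simply non-aromatic.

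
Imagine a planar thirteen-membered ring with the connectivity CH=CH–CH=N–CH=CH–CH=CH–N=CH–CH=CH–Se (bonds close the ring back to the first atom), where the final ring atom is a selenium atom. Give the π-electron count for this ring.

14

The p orbitals form a continuous loop: the double-bond atoms are sp², each contributing one p electron; each =N– nitrogen is pyridine-type (lone pair in the sp² plane, one electron in the p orbital); the selenium donates one lone pair from its p orbital. The ring is fully conjugated.
Adding the contributions, 6 × 2 = 12 from the double-bond units + 2 from the Se atom = 14.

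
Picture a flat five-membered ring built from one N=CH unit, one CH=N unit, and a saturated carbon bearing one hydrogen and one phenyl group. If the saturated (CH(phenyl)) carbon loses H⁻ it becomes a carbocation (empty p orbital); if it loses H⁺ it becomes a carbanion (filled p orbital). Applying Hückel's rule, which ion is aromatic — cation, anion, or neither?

Once that carbon is sp², every ring atom has a p orbital and both ions are fully conjugated.
Cation: 2 × 2 + 0 = 4 π electrons → 4(1), antiaromatic.
Anion: 2 × 2 + 2 = 6 π electrons → 4(1)+2, aromatic.

The anion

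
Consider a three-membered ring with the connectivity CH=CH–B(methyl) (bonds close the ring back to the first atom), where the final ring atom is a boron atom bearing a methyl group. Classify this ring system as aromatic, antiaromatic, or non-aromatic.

Check conjugation: each doubly-bonded ring atom is sp² with one p-orbital electron; the boron has an empty p orbital — every position has a p orbital, so the cyclic π system is continuous.
Counting π electrons: 1 × 2 = 2 from the double-bond unit + 0 from the B(methyl) atom = 2.
Since 2 = 4·0 + 2, the ring meets the 4n+2 criterion.

Aromatic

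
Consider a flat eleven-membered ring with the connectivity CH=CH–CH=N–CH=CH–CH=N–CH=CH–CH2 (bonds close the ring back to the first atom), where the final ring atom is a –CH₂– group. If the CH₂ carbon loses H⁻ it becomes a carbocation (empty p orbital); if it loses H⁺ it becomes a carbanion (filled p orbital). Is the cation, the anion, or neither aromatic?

The cation

In either ion the ring is fully conjugated: every atom, including the new sp² carbon, supplies a p orbital.
Cation: 5 × 2 + 0 = 10 π electrons → 4(2)+2, aromatic.
Anion: 5 × 2 + 2 = 12 π electrons → 4(3), antiaromatic.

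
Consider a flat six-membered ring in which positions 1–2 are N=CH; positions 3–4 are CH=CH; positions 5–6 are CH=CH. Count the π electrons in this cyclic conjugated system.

The p orbitals form a continuous loop: every atom in a ring double bond is sp² and brings one electron to the p orbital; the doubly-bonded nitrogens are pyridine-type — their lone pairs lie in the ring plane, leaving one electron in the p orbital. The ring is fully conjugated.
π-electron count: 3 × 2 = 6 from the 3 double-bond units.

6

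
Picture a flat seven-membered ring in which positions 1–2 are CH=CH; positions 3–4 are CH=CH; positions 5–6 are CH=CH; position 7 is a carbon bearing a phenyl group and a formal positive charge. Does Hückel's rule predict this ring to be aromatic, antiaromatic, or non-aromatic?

The p orbitals form a continuous loop: each doubly-bonded ring atom is sp² with one p-orbital electron; the carbocation has an empty p orbital. The ring is fully conjugated.
Tallying contributions gives 3 × 2 = 6 from the double-bond units + 0 from the C(phenyl)(+) atom = 6.
That gives a 4n+2 count (6, n = 1).

Aromatic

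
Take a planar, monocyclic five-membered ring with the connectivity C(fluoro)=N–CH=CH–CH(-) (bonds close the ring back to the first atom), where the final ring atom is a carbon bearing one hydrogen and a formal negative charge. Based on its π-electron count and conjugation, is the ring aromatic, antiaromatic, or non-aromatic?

Every ring atom contributes a p orbital perpendicular to the ring (each doubly-bonded ring atom is sp² with one p-orbital electron; the doubly-bonded nitrogens are pyridine-type — their lone pairs lie in the ring plane, leaving one electron in the p orbital; the carbanion's lone pair occupies the p orbital), so the π system is cyclic and fully conjugated.
Adding the contributions, 2 × 2 = 4 from the double-bond units + 2 from the CH(-) atom = 6.
Since 6 = 4·1 + 2, the ring meets the 4n+2 criterion.

Aromatic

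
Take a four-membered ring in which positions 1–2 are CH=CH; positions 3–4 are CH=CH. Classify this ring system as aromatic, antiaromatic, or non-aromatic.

Antiaromatic

The p orbitals form a continuous loop: each doubly-bonded ring atom is sp² with one p-orbital electron. The ring is fully conjugated.
Tallying contributions gives 2 × 2 = 4 from the 2 double-bond units.
A 4n π count (4, n = 1) in a planar conjugated ring means antiaromatic.
(The species described is cyclobutadiene.)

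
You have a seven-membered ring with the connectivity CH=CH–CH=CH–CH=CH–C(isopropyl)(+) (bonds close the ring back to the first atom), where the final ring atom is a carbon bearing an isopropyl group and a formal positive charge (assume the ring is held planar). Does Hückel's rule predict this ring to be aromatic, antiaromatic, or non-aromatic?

Aromatic

Check conjugation: the double-bond atoms are sp², each contributing one p electron; the carbocation has an empty p orbital — every position has a p orbital, so the cyclic π system is continuous.
Tallying contributions gives 3 × 2 = 6 from the double-bond units + 0 from the C(isopropyl)(+) atom = 6.
6 = 4(1) + 2, which satisfies Hückel's 4n+2 rule.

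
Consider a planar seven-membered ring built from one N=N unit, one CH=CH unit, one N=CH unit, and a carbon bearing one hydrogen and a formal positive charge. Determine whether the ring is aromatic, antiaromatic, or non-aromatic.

Aromatic

The p orbitals form a continuous loop: each doubly-bonded ring atom is sp² with one p-orbital electron; each =N– nitrogen is pyridine-type (lone pair in the sp² plane, one electron in the p orbital); the carbocation has an empty p orbital. The ring is fully conjugated.
Counting π electrons: 3 × 2 = 6 from the double-bond units + 0 from the CH(+) atom = 6.
That gives a 4n+2 count (6, n = 1).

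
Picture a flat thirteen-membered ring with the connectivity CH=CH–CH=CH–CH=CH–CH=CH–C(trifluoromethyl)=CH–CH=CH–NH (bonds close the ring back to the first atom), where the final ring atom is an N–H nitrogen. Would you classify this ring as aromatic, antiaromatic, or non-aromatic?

Aromatic

All ring atoms are sp² and supply a p orbital to the ring (each doubly-bonded ring atom is sp² with one p-orbital electron; the pyrrole-type nitrogen donates its lone pair from the p orbital); the conjugation is uninterrupted.
Tallying contributions gives 6 × 2 = 12 from the double-bond units + 2 from the NH atom = 14.
That gives a 4n+2 count (14, n = 3).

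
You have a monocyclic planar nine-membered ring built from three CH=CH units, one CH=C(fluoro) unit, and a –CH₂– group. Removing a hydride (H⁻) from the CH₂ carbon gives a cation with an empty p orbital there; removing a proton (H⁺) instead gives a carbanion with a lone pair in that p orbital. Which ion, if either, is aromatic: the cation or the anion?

The anion

In both ions every ring atom is sp² and contributes a p orbital, so both rings are fully conjugated.
Cation: 4 × 2 + 0 = 8 π electrons → 4(2), antiaromatic.
Anion: 4 × 2 + 2 = 10 π electrons → 4(2)+2, aromatic.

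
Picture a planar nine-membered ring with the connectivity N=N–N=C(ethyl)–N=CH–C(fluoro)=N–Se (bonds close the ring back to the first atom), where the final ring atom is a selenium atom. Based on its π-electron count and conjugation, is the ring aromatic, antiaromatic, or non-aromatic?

Every ring atom contributes a p orbital perpendicular to the ring (each doubly-bonded ring atom is sp² with one p-orbital electron; each sp² =N– keeps its lone pair in-plane and puts one electron into the π system; the selenium donates one lone pair from its p orbital), so the π system is cyclic and fully conjugated.
Counting π electrons: 4 × 2 = 8 from the double-bond units + 2 from the Se atom = 10.
With 10 π electrons (n = 2), the Hückel 4n+2 condition holds.

Aromatic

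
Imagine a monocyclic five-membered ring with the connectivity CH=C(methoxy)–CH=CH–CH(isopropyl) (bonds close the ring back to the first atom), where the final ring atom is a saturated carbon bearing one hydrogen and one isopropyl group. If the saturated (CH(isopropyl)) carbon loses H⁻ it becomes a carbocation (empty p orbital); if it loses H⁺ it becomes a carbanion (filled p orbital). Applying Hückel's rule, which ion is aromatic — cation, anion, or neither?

Once that carbon is sp², every ring atom has a p orbital and both ions are fully conjugated.
Cation: 2 × 2 + 0 = 4 π electrons → 4(1), antiaromatic.
Anion: 2 × 2 + 2 = 6 π electrons → 4(1)+2, aromatic.

The anion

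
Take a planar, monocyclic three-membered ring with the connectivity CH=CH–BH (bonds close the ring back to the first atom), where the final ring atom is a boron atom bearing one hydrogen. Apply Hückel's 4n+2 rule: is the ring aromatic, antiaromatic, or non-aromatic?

All ring atoms are sp² and supply a p orbital to the ring (every atom in a ring double bond is sp² and brings one electron to the p orbital; the boron has an empty p orbital); the conjugation is uninterrupted.
π-electron count: 1 × 2 = 2 from the double-bond unit + 0 from the BH atom = 2.
That gives a 4n+2 count (2, n = 0).

Aromatic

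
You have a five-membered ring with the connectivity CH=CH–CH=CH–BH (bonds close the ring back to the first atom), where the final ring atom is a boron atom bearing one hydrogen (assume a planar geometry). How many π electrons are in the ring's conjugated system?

4

All ring atoms are sp² and supply a p orbital to the ring (the double-bond atoms are sp², each contributing one p electron; the boron has an empty p orbital); the conjugation is uninterrupted.
Counting π electrons: 2 × 2 = 4 from the double-bond units + 0 from the BH atom = 4.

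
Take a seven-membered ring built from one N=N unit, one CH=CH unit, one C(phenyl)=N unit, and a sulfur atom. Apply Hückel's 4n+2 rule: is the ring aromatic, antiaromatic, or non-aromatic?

Antiaromatic

Check conjugation: each doubly-bonded ring atom is sp² with one p-orbital electron; the doubly-bonded nitrogens are pyridine-type — their lone pairs lie in the ring plane, leaving one electron in the p orbital; the sulfur donates one lone pair from its p orbital — every position has a p orbital, so the cyclic π system is continuous.
Adding the contributions, 3 × 2 = 6 from the double-bond units + 2 from the S atom = 8.
8 = 4(2); a planar, fully conjugated 4n system is antiaromatic.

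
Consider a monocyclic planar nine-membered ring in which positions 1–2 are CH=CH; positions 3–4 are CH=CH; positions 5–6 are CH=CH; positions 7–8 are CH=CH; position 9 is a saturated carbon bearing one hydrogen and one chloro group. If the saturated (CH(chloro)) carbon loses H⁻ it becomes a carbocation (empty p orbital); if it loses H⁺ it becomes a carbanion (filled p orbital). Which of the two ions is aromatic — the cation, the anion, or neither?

In either ion the ring is fully conjugated: every atom, including the new sp² carbon, supplies a p orbital.
Cation: 4 × 2 + 0 = 8 π electrons → 4(2), antiaromatic.
Anion: 4 × 2 + 2 = 10 π electrons → 4(2)+2, aromatic.

The anion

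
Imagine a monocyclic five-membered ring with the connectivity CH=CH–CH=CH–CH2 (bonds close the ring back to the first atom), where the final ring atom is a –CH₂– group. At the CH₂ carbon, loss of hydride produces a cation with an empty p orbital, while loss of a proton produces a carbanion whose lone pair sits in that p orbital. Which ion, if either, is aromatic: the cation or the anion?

In both ions every ring atom is sp² and contributes a p orbital, so both rings are fully conjugated.
Cation: 2 × 2 + 0 = 4 π electrons → 4(1), antiaromatic.
Anion: 2 × 2 + 2 = 6 π electrons → 4(1)+2, aromatic.

The anion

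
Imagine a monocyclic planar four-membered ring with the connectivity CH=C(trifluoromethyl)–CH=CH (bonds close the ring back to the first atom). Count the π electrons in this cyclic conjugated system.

Every ring atom contributes a p orbital perpendicular to the ring (each doubly-bonded ring atom is sp² with one p-orbital electron), so the π system is cyclic and fully conjugated.
π-electron count: 2 × 2 = 4 from the 2 double-bond units.

4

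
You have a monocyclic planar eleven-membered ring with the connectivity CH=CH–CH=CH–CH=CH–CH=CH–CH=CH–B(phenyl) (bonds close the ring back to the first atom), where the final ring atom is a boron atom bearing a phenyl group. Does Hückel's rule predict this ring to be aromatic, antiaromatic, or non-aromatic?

Check conjugation: each doubly-bonded ring atom is sp² with one p-orbital electron; the boron has an empty p orbital — every position has a p orbital, so the cyclic π system is continuous.
Adding the contributions, 5 × 2 = 10 from the double-bond units + 0 from the B(phenyl) atom = 10.
With 10 π electrons (n = 2), the Hückel 4n+2 condition holds.

Aromatic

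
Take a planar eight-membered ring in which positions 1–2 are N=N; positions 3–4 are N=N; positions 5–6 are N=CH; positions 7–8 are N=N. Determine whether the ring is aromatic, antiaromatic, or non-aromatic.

Check conjugation: every atom in a ring double bond is sp² and brings one electron to the p orbital; each sp² =N– keeps its lone pair in-plane and puts one electron into the π system — every position has a p orbital, so the cyclic π system is continuous.
Tallying contributions gives 4 × 2 = 8 from the 4 double-bond units.
A 4n π count (8, n = 2) in a planar conjugated ring means antiaromatic.

Antiaromatic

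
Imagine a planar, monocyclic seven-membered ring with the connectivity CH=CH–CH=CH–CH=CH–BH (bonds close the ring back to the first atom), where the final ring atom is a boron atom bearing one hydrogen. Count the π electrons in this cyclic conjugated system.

The p orbitals form a continuous loop: the double-bond atoms are sp², each contributing one p electron; the boron has an empty p orbital. The ring is fully conjugated.
Tallying contributions gives 3 × 2 = 6 from the double-bond units + 0 from the BH atom = 6.

6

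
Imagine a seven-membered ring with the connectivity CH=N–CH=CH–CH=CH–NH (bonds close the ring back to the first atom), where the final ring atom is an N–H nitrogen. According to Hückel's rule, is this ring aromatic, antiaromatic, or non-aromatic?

Antiaromatic

Every ring atom contributes a p orbital perpendicular to the ring (every atom in a ring double bond is sp² and brings one electron to the p orbital; each =N– nitrogen is pyridine-type (lone pair in the sp² plane, one electron in the p orbital); the pyrrole-type nitrogen donates its lone pair from the p orbital), so the π system is cyclic and fully conjugated.
π-electron count: 3 × 2 = 6 from the double-bond units + 2 from the NH atom = 8.
8 = 4(2); a planar, fully conjugated 4n system is antiaromatic.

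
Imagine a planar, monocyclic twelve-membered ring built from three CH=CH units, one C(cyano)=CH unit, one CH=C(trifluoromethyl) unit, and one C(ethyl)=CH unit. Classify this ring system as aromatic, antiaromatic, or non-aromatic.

Check conjugation: the double-bond atoms are sp², each contributing one p electron — every position has a p orbital, so the cyclic π system is continuous.
π-electron count: 6 × 2 = 12 from the 6 double-bond units.
12 is a 4n count (n = 3), so the planar conjugated ring is antiaromatic.

Antiaromatic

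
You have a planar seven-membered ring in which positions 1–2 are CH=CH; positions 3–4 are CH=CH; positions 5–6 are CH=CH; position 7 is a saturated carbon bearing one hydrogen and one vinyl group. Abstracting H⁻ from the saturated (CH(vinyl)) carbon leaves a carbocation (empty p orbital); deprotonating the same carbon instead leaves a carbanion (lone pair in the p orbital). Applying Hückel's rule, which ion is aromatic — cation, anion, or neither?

Both ions have a continuous loop of p orbitals — each ring atom is sp².
Cation: 3 × 2 + 0 = 6 π electrons → 4(1)+2, aromatic.
Anion: 3 × 2 + 2 = 8 π electrons → 4(2), antiaromatic.

The cation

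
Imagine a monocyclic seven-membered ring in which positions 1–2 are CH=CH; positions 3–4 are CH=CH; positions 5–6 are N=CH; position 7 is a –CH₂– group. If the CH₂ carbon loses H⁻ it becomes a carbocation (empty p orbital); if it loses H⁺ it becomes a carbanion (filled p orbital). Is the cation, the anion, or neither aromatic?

Both ions have a continuous loop of p orbitals — each ring atom is sp².
Cation: 3 × 2 + 0 = 6 π electrons → 4(1)+2, aromatic.
Anion: 3 × 2 + 2 = 8 π electrons → 4(2), antiaromatic.

The cation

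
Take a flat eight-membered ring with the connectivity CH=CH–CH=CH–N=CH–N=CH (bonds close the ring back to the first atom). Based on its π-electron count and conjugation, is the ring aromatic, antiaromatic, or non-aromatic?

Antiaromatic

All ring atoms are sp² and supply a p orbital to the ring (each doubly-bonded ring atom is sp² with one p-orbital electron; each sp² =N– keeps its lone pair in-plane and puts one electron into the π system); the conjugation is uninterrupted.
Counting π electrons: 4 × 2 = 8 from the 4 double-bond units.
A 4n π count (8, n = 2) in a planar conjugated ring means antiaromatic.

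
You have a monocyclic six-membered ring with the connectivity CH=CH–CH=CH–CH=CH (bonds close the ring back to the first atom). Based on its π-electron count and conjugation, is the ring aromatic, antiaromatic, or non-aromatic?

Every ring atom contributes a p orbital perpendicular to the ring (every atom in a ring double bond is sp² and brings one electron to the p orbital), so the π system is cyclic and fully conjugated.
Counting π electrons: 3 × 2 = 6 from the 3 double-bond units.
Since 6 = 4·1 + 2, the ring meets the 4n+2 criterion.
(The species described is benzene.)

Aromatic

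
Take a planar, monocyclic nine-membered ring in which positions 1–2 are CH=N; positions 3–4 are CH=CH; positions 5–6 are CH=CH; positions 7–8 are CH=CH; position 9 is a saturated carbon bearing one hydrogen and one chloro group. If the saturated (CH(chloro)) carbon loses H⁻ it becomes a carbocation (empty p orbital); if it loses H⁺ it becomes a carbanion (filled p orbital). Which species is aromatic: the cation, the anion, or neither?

Both ions have a continuous loop of p orbitals — each ring atom is sp².
Cation: 4 × 2 + 0 = 8 π electrons → 4(2), antiaromatic.
Anion: 4 × 2 + 2 = 10 π electrons → 4(2)+2, aromatic.

The anion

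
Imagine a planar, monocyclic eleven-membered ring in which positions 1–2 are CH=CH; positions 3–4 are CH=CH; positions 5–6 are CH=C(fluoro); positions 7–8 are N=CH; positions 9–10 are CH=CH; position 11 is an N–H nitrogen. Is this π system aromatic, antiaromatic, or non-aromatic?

Antiaromatic

The p orbitals form a continuous loop: every atom in a ring double bond is sp² and brings one electron to the p orbital; each sp² =N– keeps its lone pair in-plane and puts one electron into the π system; the pyrrole-type nitrogen donates its lone pair from the p orbital. The ring is fully conjugated.
Counting π electrons: 5 × 2 = 10 from the double-bond units + 2 from the NH atom = 12.
12 = 4(3); a planar, fully conjugated 4n system is antiaromatic.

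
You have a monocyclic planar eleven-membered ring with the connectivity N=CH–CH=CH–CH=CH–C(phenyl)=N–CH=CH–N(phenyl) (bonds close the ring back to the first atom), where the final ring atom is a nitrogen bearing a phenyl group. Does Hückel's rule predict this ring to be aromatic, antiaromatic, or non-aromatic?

Check conjugation: the double-bond atoms are sp², each contributing one p electron; each =N– nitrogen is pyridine-type (lone pair in the sp² plane, one electron in the p orbital); the pyrrole-type nitrogen donates its lone pair from the p orbital — every position has a p orbital, so the cyclic π system is continuous.
Tallying contributions gives 5 × 2 = 10 from the double-bond units + 2 from the N(phenyl) atom = 12.
12 = 4(3); a planar, fully conjugated 4n system is antiaromatic.

Antiaromatic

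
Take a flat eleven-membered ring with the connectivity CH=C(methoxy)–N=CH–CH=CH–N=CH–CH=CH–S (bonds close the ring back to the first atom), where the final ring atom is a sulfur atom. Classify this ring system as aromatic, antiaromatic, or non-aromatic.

All ring atoms are sp² and supply a p orbital to the ring (the double-bond atoms are sp², each contributing one p electron; each =N– nitrogen is pyridine-type (lone pair in the sp² plane, one electron in the p orbital); the sulfur donates one lone pair from its p orbital); the conjugation is uninterrupted.
Tallying contributions gives 5 × 2 = 10 from the double-bond units + 2 from the S atom = 12.
A 4n π count (12, n = 3) in a planar conjugated ring means antiaromatic.

Antiaromatic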